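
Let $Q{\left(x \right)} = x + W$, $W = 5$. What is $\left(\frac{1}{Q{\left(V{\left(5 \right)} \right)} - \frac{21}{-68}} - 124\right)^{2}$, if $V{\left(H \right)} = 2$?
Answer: $\frac{3789633600}{247009} \approx 15342.0$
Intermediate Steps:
$Q{\left(x \right)} = 5 + x$ ($Q{\left(x \right)} = x + 5 = 5 + x$)
$\left(\frac{1}{Q{\left(V{\left(5 \right)} \right)} - \frac{21}{-68}} - 124\right)^{2} = \left(\frac{1}{\left(5 + 2\right) - \frac{21}{-68}} - 124\right)^{2} = \left(\frac{1}{7 - - \frac{21}{68}} - 124\right)^{2} = \left(\frac{1}{7 + \frac{21}{68}} - 124\right)^{2} = \left(\frac{1}{\frac{497}{68}} - 124\right)^{2} = \left(\frac{68}{497} - 124\right)^{2} = \left(- \frac{61560}{497}\right)^{2} = \frac{3789633600}{247009}$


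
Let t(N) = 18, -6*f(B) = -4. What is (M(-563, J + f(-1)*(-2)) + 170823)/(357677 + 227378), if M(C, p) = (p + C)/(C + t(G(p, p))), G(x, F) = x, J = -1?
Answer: 16429253/56268525 ≈ 0.29198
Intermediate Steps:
f(B) = ⅔ (f(B) = -⅙*(-4) = ⅔)
M(C, p) = (C + p)/(18 + C) (M(C, p) = (p + C)/(C + 18) = (C + p)/(18 + C))
(M(-563, J + f(-1)*(-2)) + 170823)/(357677 + 227378) = ((-563 + (-1 + (⅔)*(-2)))/(18 - 563) + 170823)/(357677 + 227378) = ((-563 + (-1 - 4/3))/(-545) + 170823)/585055 = (-(-563 - 7/3)/545 + 170823)*(1/585055) = (-1/545*(-1696/3) + 170823)*(1/585055) = (1696/1635 + 170823)*(1/585055) = (279297301/1635)*(1/585055) = 16429253/56268525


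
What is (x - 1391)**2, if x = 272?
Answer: 1252161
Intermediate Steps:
(x - 1391)**2 = (272 - 1391)**2 = (-1119)**2 = 1252161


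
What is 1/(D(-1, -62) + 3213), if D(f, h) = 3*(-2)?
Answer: 1/3207 ≈ 0.00031182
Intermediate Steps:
D(f, h) = -6
1/(D(-1, -62) + 3213) = 1/(-6 + 3213) = 1/3207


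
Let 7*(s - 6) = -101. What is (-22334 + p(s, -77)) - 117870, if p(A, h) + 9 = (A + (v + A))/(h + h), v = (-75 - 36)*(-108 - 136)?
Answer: -75669542/539 ≈ -1.4039e+5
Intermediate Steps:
s = -59/7 (s = 6 + (1/7)*(-101) = 6 - 101/7 = -59/7 ≈ -8.4286)
v = 27084 (v = -111*(-244) = 27084)
p(A, h) = -9 + (27084 + 2*A)/(2*h) (p(A, h) = -9 + (A + (27084 + A))/(h + h) = -9 + (27084 + 2*A)/((2*h)) = -9 + (27084 + 2*A)*(1/(2*h)) = -9 + (27084 + 2*A)/(2*h))
(-22334 + p(s, -77)) - 117870 = (-22334 + (13542 - 59/7 - 9*(-77))/(-77)) - 117870 = (-22334 - (13542 - 59/7 + 693)/77) - 117870 = (-22334 - 1/77*99586/7) - 117870 = (-22334 - 99586/539) - 117870 = -12137612/539 - 117870 = -75669542/539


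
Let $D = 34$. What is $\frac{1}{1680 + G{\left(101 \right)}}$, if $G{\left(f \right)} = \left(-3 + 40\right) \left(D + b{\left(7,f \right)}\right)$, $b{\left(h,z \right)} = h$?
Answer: $\frac{1}{3197} \approx 0.00031279$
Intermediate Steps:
$G{\left(f \right)} = 1517$ ($G{\left(f \right)} = \left(-3 + 40\right) \left(34 + 7\right) = 37 \cdot 41 = 1517$)
$\frac{1}{1680 + G{\left(101 \right)}} = \frac{1}{1680 + 1517} = \frac{1}{3197}$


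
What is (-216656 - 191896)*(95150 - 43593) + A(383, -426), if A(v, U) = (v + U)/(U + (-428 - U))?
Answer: -9015270218549/428 ≈ -2.1064e+10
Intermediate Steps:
A(v, U) = -U/428 - v/428 (A(v, U) = (U + v)/(-428) = (U + v)*(-1/428) = -U/428 - v/428)
(-216656 - 191896)*(95150 - 43593) + A(383, -426) = (-216656 - 191896)*(95150 - 43593) + (-1/428*(-426) - 1/428*383) = -408552*51557 + (213/214 - 383/428) = -21063715464 + 43/428 = -9015270218549/428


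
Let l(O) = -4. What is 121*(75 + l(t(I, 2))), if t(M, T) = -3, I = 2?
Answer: 8591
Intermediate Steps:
121*(75 + l(t(I, 2))) = 121*(75 - 4) = 121*71 = 8591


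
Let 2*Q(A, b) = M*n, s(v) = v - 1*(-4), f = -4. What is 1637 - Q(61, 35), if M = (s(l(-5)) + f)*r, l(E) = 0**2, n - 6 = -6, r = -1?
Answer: 1637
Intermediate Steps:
n = 0 (n = 6 - 6 = 0)
l(E) = 0
s(v) = 4 + v (s(v) = v + 4 = 4 + v)
M = 0 (M = ((4 + 0) - 4)*(-1) = (4 - 4)*(-1) = 0*(-1) = 0)
Q(A, b) = 0 (Q(A, b) = (0*0)/2 = (1/2)*0 = 0)
1637 - Q(61, 35) = 1637 - 1*0 = 1637 + 0 = 1637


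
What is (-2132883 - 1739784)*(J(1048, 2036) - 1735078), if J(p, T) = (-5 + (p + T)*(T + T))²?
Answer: -610736789273457244257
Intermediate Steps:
J(p, T) = (-5 + 2*T*(T + p))² (J(p, T) = (-5 + (T + p)*(2*T))² = (-5 + 2*T*(T + p))²)
(-2132883 - 1739784)*(J(1048, 2036) - 1735078) = (-2132883 - 1739784)*((-5 + 2*2036² + 2*2036*1048)² - 1735078) = -3872667*((-5 + 2*4145296 + 4267456)² - 1735078) = -3872667*((-5 + 8290592 + 4267456)² - 1735078) = -3872667*(12558043² - 1735078) = -3872667*(157704443989849 - 1735078) = -3872667*157704442254771 = -610736789273457244257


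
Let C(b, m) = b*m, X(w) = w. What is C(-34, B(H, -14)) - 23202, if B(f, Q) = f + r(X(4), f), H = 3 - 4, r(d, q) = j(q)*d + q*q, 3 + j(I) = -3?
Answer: -22386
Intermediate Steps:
j(I) = -6 (j(I) = -3 - 3 = -6)
r(d, q) = q² - 6*d (r(d, q) = -6*d + q*q = -6*d + q² = q² - 6*d)
H = -1
B(f, Q) = -24 + f + f² (B(f, Q) = f + (f² - 6*4) = f + (f² - 24) = f + (-24 + f²) = -24 + f + f²)
C(-34, B(H, -14)) - 23202 = -34*(-24 - 1 + (-1)²) - 23202 = -34*(-24 - 1 + 1) - 23202 = -34*(-24) - 23202 = 816 - 23202 = -22386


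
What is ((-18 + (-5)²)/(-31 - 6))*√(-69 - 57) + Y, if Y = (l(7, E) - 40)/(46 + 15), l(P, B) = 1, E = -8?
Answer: -39/61 - 21*I*√14/37 ≈ -0.63934 - 2.1236*I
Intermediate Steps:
Y = -39/61 (Y = (1 - 40)/(46 + 15) = -39/61 ≈ -0.63934)
((-18 + (-5)²)/(-31 - 6))*√(-69 - 57) + Y = ((-18 + (-5)²)/(-31 - 6))*√(-69 - 57) - 39/61 = ((-18 + 25)/(-37))*√(-126) - 39/61 = (7*(-1/37))*(3*I*√14) - 39/61 = -21*I*√14/37 - 39/61 = -39/61 - 21*I*√14/37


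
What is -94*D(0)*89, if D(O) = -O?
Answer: 0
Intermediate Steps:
-94*D(0)*89 = -(-94)*0*89 = -94*0*89 = 0*89 = 0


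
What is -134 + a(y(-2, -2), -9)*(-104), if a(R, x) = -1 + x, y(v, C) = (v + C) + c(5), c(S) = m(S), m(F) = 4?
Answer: 906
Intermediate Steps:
c(S) = 4
y(v, C) = 4 + C + v (y(v, C) = (v + C) + 4 = (C + v) + 4 = 4 + C + v)
-134 + a(y(-2, -2), -9)*(-104) = -134 + (-1 - 9)*(-104) = -134 - 10*(-104) = -134 + 1040 = 906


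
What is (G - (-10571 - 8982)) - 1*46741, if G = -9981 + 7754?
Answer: -29415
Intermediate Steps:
G = -2227
(G - (-10571 - 8982)) - 1*46741 = (-2227 - (-10571 - 8982)) - 1*46741 = (-2227 - 1*(-19553)) - 46741 = (-2227 + 19553) - 46741 = 17326 - 46741 = -29415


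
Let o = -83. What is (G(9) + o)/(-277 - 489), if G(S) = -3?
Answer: 43/383 ≈ 0.11227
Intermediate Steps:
(G(9) + o)/(-277 - 489) = (-3 - 83)/(-277 - 489) = -86/(-766) = -86*(-1/766) = 43/383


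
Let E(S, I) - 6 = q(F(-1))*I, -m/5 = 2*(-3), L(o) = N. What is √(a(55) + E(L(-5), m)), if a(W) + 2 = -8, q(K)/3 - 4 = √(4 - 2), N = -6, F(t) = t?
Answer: √(356 + 90*√2) ≈ 21.984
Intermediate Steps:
q(K) = 12 + 3*√2 (q(K) = 12 + 3*√(4 - 2) = 12 + 3*√2)
L(o) = -6
a(W) = -10 (a(W) = -2 - 8 = -10)
m = 30 (m = -10*(-3) = -5*(-6) = 30)
E(S, I) = 6 + I*(12 + 3*√2) (E(S, I) = 6 + (12 + 3*√2)*I = 6 + I*(12 + 3*√2))
√(a(55) + E(L(-5), m)) = √(-10 + (6 + 3*30*(4 + √2))) = √(-10 + (6 + (360 + 90*√2))) = √(-10 + (366 + 90*√2)) = √(356 + 90*√2)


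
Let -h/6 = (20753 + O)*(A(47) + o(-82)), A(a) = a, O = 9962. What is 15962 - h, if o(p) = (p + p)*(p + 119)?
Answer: -1109594128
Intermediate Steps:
o(p) = 2*p*(119 + p) (o(p) = (2*p)*(119 + p) = 2*p*(119 + p))
h = 1109610090 (h = -6*(20753 + 9962)*(47 + 2*(-82)*(119 - 82)) = -184290*(47 + 2*(-82)*37) = -184290*(47 - 6068) = -184290*(-6021) = -6*(-184935015) = 1109610090)
15962 - h = 15962 - 1*1109610090 = 15962 - 1109610090 = -1109594128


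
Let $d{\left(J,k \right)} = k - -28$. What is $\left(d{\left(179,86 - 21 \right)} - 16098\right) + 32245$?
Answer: $16240$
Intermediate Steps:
$d{\left(J,k \right)} = 28 + k$ ($d{\left(J,k \right)} = k + 28 = 28 + k$)
$\left(d{\left(179,86 - 21 \right)} - 16098\right) + 32245 = \left(\left(28 + \left(86 - 21\right)\right) - 16098\right) + 32245 = \left(\left(28 + 65\right) - 16098\right) + 32245 = \left(93 - 16098\right) + 32245 = -16005 + 32245 = 16240$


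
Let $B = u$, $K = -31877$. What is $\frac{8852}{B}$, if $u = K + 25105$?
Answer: $- \frac{2213}{1693} \approx -1.3071$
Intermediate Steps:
$u = -6772$ ($u = -31877 + 25105 = -6772$)
$B = -6772$
$\frac{8852}{B} = \frac{8852}{-6772} = 8852 \left(- \frac{1}{6772}\right) = - \frac{2213}{1693}$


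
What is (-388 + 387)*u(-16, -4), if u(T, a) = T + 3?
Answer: 13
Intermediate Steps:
u(T, a) = 3 + T
(-388 + 387)*u(-16, -4) = (-388 + 387)*(3 - 16) = -1*(-13) = 13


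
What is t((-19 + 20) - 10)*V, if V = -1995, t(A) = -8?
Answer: 15960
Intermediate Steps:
t((-19 + 20) - 10)*V = -8*(-1995) = 15960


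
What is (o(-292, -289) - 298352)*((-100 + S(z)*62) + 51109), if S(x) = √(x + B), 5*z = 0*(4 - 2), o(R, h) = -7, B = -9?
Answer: -15218994231 - 55494774*I ≈ -1.5219e+10 - 5.5495e+7*I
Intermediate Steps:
z = 0 (z = (0*(4 - 2))/5 = (0*2)/5 = (⅕)*0 = 0)
S(x) = √(-9 + x) (S(x) = √(x - 9) = √(-9 + x))
(o(-292, -289) - 298352)*((-100 + S(z)*62) + 51109) = (-7 - 298352)*((-100 + √(-9 + 0)*62) + 51109) = -298359*((-100 + √(-9)*62) + 51109) = -298359*((-100 + (3*I)*62) + 51109) = -298359*((-100 + 186*I) + 51109) = -298359*(51009 + 186*I) = -15218994231 - 55494774*I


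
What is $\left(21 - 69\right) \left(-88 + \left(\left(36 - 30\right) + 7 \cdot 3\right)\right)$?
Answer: $2928$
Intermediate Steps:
$\left(21 - 69\right) \left(-88 + \left(\left(36 - 30\right) + 7 \cdot 3\right)\right) = - 48 \left(-88 + \left(6 + 21\right)\right) = - 48 \left(-88 + 27\right) = \left(-48\right) \left(-61\right) = 2928$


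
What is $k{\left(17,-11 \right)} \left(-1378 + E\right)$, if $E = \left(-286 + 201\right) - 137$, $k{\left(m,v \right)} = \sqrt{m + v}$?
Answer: $- 1600 \sqrt{6} \approx -3919.2$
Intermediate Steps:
$E = -222$ ($E = -85 - 137 = -222$)
$k{\left(17,-11 \right)} \left(-1378 + E\right) = \sqrt{17 - 11} \left(-1378 - 222\right) = \sqrt{6} \left(-1600\right) = - 1600 \sqrt{6}$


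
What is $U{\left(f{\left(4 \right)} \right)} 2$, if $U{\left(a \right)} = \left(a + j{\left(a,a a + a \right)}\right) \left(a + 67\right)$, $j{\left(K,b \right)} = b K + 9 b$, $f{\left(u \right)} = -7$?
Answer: $9240$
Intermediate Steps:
$j{\left(K,b \right)} = 9 b + K b$ ($j{\left(K,b \right)} = K b + 9 b = 9 b + K b$)
$U{\left(a \right)} = \left(67 + a\right) \left(a + \left(9 + a\right) \left(a + a^{2}\right)\right)$ ($U{\left(a \right)} = \left(a + \left(a a + a\right) \left(9 + a\right)\right) \left(a + 67\right) = \left(a + \left(a^{2} + a\right) \left(9 + a\right)\right) \left(67 + a\right) = \left(a + \left(a + a^{2}\right) \left(9 + a\right)\right) \left(67 + a\right) = \left(a + \left(9 + a\right) \left(a + a^{2}\right)\right) \left(67 + a\right) = \left(67 + a\right) \left(a + \left(9 + a\right) \left(a + a^{2}\right)\right)$)
$U{\left(f{\left(4 \right)} \right)} 2 = - 7 \left(670 + \left(-7\right)^{3} + 77 \left(-7\right)^{2} + 680 \left(-7\right)\right) 2 = - 7 \left(670 - 343 + 77 \cdot 49 - 4760\right) 2 = - 7 \left(670 - 343 + 3773 - 4760\right) 2 = \left(-7\right) \left(-660\right) 2 = 4620 \cdot 2 = 9240$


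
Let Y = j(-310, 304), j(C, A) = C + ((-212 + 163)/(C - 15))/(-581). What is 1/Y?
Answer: -26975/8362257 ≈ -0.0032258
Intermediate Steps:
j(C, A) = C + 7/(83*(-15 + C)) (j(C, A) = C - 49/(-15 + C)*(-1/581) = C + 7/(83*(-15 + C)))
Y = -8362257/26975 (Y = (7/83 + (-310)² - 15*(-310))/(-15 - 310) = (7/83 + 96100 + 4650)/(-325) = -1/325*8362257/83 = -8362257/26975 ≈ -310.00)
1/Y = 1/(-8362257/26975) = -26975/8362257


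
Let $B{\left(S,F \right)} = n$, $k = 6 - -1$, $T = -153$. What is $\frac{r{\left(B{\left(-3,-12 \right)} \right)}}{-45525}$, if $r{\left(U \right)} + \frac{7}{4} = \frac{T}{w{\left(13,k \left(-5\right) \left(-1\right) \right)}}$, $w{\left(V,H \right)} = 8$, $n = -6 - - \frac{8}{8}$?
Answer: $\frac{167}{364200} \approx 0.00045854$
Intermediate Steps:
$n = -5$ ($n = -6 - \left(-8\right) \frac{1}{8} = -6 - -1 = -6 + 1 = -5$)
$k = 7$ ($k = 6 + 1 = 7$)
$B{\left(S,F \right)} = -5$
$r{\left(U \right)} = - \frac{167}{8}$ ($r{\left(U \right)} = - \frac{7}{4} - \frac{153}{8} = - \frac{167}{8}$)
$\frac{r{\left(B{\left(-3,-12 \right)} \right)}}{-45525} = - \frac{167}{8 \left(-45525\right)} = \left(- \frac{167}{8}\right) \left(- \frac{1}{45525}\right) = \frac{167}{364200}$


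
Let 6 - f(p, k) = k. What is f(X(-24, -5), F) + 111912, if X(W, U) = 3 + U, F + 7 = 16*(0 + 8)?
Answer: 111797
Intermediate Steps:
F = 121 (F = -7 + 16*(0 + 8) = -7 + 16*8 = -7 + 128 = 121)
f(p, k) = 6 - k
f(X(-24, -5), F) + 111912 = (6 - 1*121) + 111912 = (6 - 121) + 111912 = -115 + 111912 = 111797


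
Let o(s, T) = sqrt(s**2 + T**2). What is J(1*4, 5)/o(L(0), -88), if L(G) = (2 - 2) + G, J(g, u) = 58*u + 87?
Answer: 377/88 ≈ 4.2841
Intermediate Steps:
J(g, u) = 87 + 58*u
L(G) = G (L(G) = 0 + G = G)
o(s, T) = sqrt(T**2 + s**2)
J(1*4, 5)/o(L(0), -88) = (87 + 58*5)/(sqrt((-88)**2 + 0**2)) = (87 + 290)/(sqrt(7744 + 0)) = 377/(sqrt(7744)) = 377/88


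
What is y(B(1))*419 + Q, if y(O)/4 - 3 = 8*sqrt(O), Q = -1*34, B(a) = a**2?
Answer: 18402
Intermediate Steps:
Q = -34
y(O) = 12 + 32*sqrt(O) (y(O) = 12 + 4*(8*sqrt(O)) = 12 + 32*sqrt(O))
y(B(1))*419 + Q = (12 + 32*sqrt(1**2))*419 - 34 = (12 + 32*sqrt(1))*419 - 34 = (12 + 32*1)*419 - 34 = (12 + 32)*419 - 34 = 44*419 - 34 = 18436 - 34 = 18402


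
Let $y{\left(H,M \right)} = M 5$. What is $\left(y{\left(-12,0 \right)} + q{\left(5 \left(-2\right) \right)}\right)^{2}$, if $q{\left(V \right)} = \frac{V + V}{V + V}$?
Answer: $1$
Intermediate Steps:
$y{\left(H,M \right)} = 5 M$
$q{\left(V \right)} = 1$ ($q{\left(V \right)} = \frac{2 V}{2 V} = 2 V \frac{1}{2 V} = 1$)
$\left(y{\left(-12,0 \right)} + q{\left(5 \left(-2\right) \right)}\right)^{2} = \left(5 \cdot 0 + 1\right)^{2} = \left(0 + 1\right)^{2} = 1^{2} = 1$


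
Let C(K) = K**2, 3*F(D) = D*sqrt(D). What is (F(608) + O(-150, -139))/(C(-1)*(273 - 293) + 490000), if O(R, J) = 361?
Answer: 361/489980 + 608*sqrt(38)/367485 ≈ 0.010936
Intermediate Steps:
F(D) = D**(3/2)/3 (F(D) = (D*sqrt(D))/3 = D**(3/2)/3)
(F(608) + O(-150, -139))/(C(-1)*(273 - 293) + 490000) = (608**(3/2)/3 + 361)/((-1)**2*(273 - 293) + 490000) = ((2432*sqrt(38))/3 + 361)/(1*(-20) + 490000) = (2432*sqrt(38)/3 + 361)/(-20 + 490000) = (361 + 2432*sqrt(38)/3)/489980 = (361 + 2432*sqrt(38)/3)*(1/489980) = 361/489980 + 608*sqrt(38)/367485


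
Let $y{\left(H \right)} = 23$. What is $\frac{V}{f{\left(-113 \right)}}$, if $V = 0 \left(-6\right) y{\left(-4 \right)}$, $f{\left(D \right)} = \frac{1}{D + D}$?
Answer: $0$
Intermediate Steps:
$f{\left(D \right)} = \frac{1}{2 D}$
$V = 0$ ($V = 0 \left(-6\right) 23 = 0 \cdot 23 = 0$)
$\frac{V}{f{\left(-113 \right)}} = \frac{0}{\frac{1}{2} \frac{1}{-113}} = \frac{0}{\frac{1}{2} \left(- \frac{1}{113}\right)} = \frac{0}{- \frac{1}{226}} = 0 \left(-226\right) = 0$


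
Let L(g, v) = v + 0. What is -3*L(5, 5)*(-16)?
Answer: 240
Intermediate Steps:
L(g, v) = v
-3*L(5, 5)*(-16) = -3*5*(-16) = -15*(-16) = 240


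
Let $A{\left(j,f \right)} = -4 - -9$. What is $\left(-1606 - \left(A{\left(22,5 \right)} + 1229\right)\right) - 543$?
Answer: $-3383$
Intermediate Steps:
$A{\left(j,f \right)} = 5$ ($A{\left(j,f \right)} = -4 + 9 = 5$)
$\left(-1606 - \left(A{\left(22,5 \right)} + 1229\right)\right) - 543 = \left(-1606 - \left(5 + 1229\right)\right) - 543 = \left(-1606 - 1234\right) - 543 = -2840 - 543 = -3383$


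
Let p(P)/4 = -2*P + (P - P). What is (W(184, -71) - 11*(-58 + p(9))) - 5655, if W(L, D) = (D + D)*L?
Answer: -30353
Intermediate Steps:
p(P) = -8*P (p(P) = 4*(-2*P + (P - P)) = 4*(-2*P + 0) = 4*(-2*P) = -8*P)
W(L, D) = 2*D*L (W(L, D) = (2*D)*L = 2*D*L)
(W(184, -71) - 11*(-58 + p(9))) - 5655 = (2*(-71)*184 - 11*(-58 - 8*9)) - 5655 = (-26128 - 11*(-58 - 72)) - 5655 = (-26128 - 11*(-130)) - 5655 = (-26128 + 1430) - 5655 = -24698 - 5655 = -30353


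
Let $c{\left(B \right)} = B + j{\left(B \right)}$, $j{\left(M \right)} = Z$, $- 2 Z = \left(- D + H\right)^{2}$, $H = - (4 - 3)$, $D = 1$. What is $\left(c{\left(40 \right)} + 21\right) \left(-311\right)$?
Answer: $-18349$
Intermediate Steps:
$H = -1$ ($H = - (4 - 3) = \left(-1\right) 1 = -1$)
$Z = -2$ ($Z = - \frac{\left(\left(-1\right) 1 - 1\right)^{2}}{2} = - \frac{\left(-1 - 1\right)^{2}}{2} = - \frac{\left(-2\right)^{2}}{2} = \left(- \frac{1}{2}\right) 4 = -2$)
$j{\left(M \right)} = -2$
$c{\left(B \right)} = -2 + B$ ($c{\left(B \right)} = B - 2 = -2 + B$)
$\left(c{\left(40 \right)} + 21\right) \left(-311\right) = \left(\left(-2 + 40\right) + 21\right) \left(-311\right) = \left(38 + 21\right) \left(-311\right) = 59 \left(-311\right) = -18349$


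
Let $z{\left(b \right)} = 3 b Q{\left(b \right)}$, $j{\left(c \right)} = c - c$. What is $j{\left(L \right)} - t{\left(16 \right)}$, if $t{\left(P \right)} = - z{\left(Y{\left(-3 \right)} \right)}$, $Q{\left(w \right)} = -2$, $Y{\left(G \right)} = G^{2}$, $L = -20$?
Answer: $-54$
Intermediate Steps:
$j{\left(c \right)} = 0$
$z{\left(b \right)} = - 6 b$ ($z{\left(b \right)} = 3 b \left(-2\right) = - 6 b$)
$t{\left(P \right)} = 54$ ($t{\left(P \right)} = - \left(-6\right) \left(-3\right)^{2} = - \left(-6\right) 9 = \left(-1\right) \left(-54\right) = 54$)
$j{\left(L \right)} - t{\left(16 \right)} = 0 - 54 = -54$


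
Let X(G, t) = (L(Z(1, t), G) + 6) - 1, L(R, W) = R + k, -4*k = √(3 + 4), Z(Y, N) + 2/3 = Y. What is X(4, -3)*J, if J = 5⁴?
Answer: 10000/3 - 625*√7/4 ≈ 2919.9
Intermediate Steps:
Z(Y, N) = -⅔ + Y
k = -√7/4 (k = -√(3 + 4)/4 = -√7/4 ≈ -0.66144)
L(R, W) = R - √7/4
X(G, t) = 16/3 - √7/4 (X(G, t) = (((-⅔ + 1) - √7/4) + 6) - 1 = ((⅓ - √7/4) + 6) - 1 = (19/3 - √7/4) - 1 = 16/3 - √7/4)
J = 625
X(4, -3)*J = (16/3 - √7/4)*625 = 10000/3 - 625*√7/4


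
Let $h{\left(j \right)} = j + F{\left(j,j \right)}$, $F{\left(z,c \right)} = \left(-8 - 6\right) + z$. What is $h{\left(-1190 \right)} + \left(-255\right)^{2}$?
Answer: $62631$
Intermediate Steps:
$F{\left(z,c \right)} = -14 + z$
$h{\left(j \right)} = -14 + 2 j$ ($h{\left(j \right)} = j + \left(-14 + j\right) = -14 + 2 j$)
$h{\left(-1190 \right)} + \left(-255\right)^{2} = \left(-14 + 2 \left(-1190\right)\right) + \left(-255\right)^{2} = \left(-14 - 2380\right) + 65025 = -2394 + 65025 = 62631$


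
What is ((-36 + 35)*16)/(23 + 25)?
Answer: -⅓ ≈ -0.33333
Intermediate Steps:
((-36 + 35)*16)/(23 + 25) = -1*16/48 = -16*1/48 = -⅓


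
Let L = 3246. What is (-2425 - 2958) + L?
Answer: -2137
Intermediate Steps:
(-2425 - 2958) + L = (-2425 - 2958) + 3246 = -5383 + 3246 = -2137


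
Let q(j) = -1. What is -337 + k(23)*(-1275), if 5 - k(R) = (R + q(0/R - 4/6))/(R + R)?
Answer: -140351/23 ≈ -6102.2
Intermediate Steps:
k(R) = 5 - (-1 + R)/(2*R) (k(R) = 5 - (R - 1)/(R + R) = 5 - (-1 + R)/(2*R))
-337 + k(23)*(-1275) = -337 + ((1/2)*(1 + 9*23)/23)*(-1275) = -337 + ((1/2)*(1/23)*(1 + 207))*(-1275) = -337 + ((1/2)*(1/23)*208)*(-1275) = -337 + (104/23)*(-1275) = -337 - 132600/23 = -140351/23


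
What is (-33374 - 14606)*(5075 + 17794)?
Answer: -1097254620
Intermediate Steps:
(-33374 - 14606)*(5075 + 17794) = -47980*22869 = -1097254620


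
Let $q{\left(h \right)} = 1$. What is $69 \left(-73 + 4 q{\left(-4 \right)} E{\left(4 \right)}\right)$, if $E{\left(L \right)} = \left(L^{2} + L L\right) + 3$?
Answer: $4623$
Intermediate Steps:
$E{\left(L \right)} = 3 + 2 L^{2}$ ($E{\left(L \right)} = \left(L^{2} + L^{2}\right) + 3 = 2 L^{2} + 3 = 3 + 2 L^{2}$)
$69 \left(-73 + 4 q{\left(-4 \right)} E{\left(4 \right)}\right) = 69 \left(-73 + 4 \cdot 1 \left(3 + 2 \cdot 4^{2}\right)\right) = 69 \left(-73 + 4 \left(3 + 2 \cdot 16\right)\right) = 69 \left(-73 + 4 \left(3 + 32\right)\right) = 69 \left(-73 + 4 \cdot 35\right) = 69 \left(-73 + 140\right) = 69 \cdot 67 = 4623$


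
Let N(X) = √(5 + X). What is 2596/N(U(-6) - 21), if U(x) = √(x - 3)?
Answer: 2596/√(-16 + 3*I) ≈ 59.543 - 640.66*I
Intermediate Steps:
U(x) = √(-3 + x)
2596/N(U(-6) - 21) = 2596/(√(5 + (√(-3 - 6) - 21))) = 2596/(√(5 + (√(-9) - 21))) = 2596/(√(5 + (3*I - 21))) = 2596/(√(5 + (-21 + 3*I))) = 2596/(√(-16 + 3*I)) = 2596/√(-16 + 3*I)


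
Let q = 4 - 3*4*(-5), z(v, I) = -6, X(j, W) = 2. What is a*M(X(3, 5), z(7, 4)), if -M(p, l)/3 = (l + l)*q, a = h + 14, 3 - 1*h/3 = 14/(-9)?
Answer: 63744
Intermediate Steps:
h = 41/3 (h = 9 - 42/(-9) = 9 - 42*(-1)/9 = 9 - 3*(-14/9) = 9 + 14/3 = 41/3 ≈ 13.667)
a = 83/3 (a = 41/3 + 14 = 83/3 ≈ 27.667)
q = 64 (q = 4 - 12*(-5) = 4 + 60 = 64)
M(p, l) = -384*l (M(p, l) = -3*(l + l)*64 = -3*2*l*64 = -384*l)
a*M(X(3, 5), z(7, 4)) = 83*(-384*(-6))/3 = (83/3)*2304 = 63744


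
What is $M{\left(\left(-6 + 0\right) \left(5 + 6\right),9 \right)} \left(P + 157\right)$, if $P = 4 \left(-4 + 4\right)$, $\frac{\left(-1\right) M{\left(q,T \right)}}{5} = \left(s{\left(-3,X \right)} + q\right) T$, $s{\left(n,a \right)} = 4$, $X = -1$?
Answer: $438030$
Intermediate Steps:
$M{\left(q,T \right)} = - 5 T \left(4 + q\right)$ ($M{\left(q,T \right)} = - 5 \left(4 + q\right) T = - 5 T \left(4 + q\right)$)
$P = 0$ ($P = 4 \cdot 0 = 0$)
$M{\left(\left(-6 + 0\right) \left(5 + 6\right),9 \right)} \left(P + 157\right) = \left(-5\right) 9 \left(4 + \left(-6 + 0\right) \left(5 + 6\right)\right) \left(0 + 157\right) = \left(-5\right) 9 \left(4 - 66\right) 157 = \left(-5\right) 9 \left(-62\right) 157 = 2790 \cdot 157 = 438030$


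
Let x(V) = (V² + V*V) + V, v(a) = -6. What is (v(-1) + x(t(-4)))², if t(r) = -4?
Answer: 484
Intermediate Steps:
x(V) = V + 2*V² (x(V) = (V² + V²) + V = 2*V² + V = V + 2*V²)
(v(-1) + x(t(-4)))² = (-6 - 4*(1 + 2*(-4)))² = (-6 - 4*(1 - 8))² = (-6 - 4*(-7))² = (-6 + 28)² = 22² = 484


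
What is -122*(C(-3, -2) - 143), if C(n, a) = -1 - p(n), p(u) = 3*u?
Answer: 16470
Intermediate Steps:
C(n, a) = -1 - 3*n
-122*(C(-3, -2) - 143) = -122*((-1 - 3*(-3)) - 143) = -122*((-1 + 9) - 143) = -122*(8 - 143) = -122*(-135) = 16470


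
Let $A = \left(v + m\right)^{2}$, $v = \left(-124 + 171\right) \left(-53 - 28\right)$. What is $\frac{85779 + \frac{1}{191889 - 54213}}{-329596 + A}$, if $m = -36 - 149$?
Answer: $\frac{11809709605}{2148636088368} \approx 0.0054964$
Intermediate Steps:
$m = -185$
$v = -3807$ ($v = 47 \left(-81\right) = -3807$)
$A = 15936064$ ($A = \left(-3807 - 185\right)^{2} = \left(-3992\right)^{2} = 15936064$)
$\frac{85779 + \frac{1}{191889 - 54213}}{-329596 + A} = \frac{85779 + \frac{1}{191889 - 54213}}{-329596 + 15936064} = \frac{85779 + \frac{1}{137676}}{15606468} = \left(85779 + \frac{1}{137676}\right) \frac{1}{15606468} = \frac{11809709605}{137676} \cdot \frac{1}{15606468} = \frac{11809709605}{2148636088368}$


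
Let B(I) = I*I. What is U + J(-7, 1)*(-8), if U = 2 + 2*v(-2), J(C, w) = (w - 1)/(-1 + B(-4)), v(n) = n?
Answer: -2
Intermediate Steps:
B(I) = I²
J(C, w) = -1/15 + w/15 (J(C, w) = (w - 1)/(-1 + (-4)²) = (-1 + w)/(-1 + 16) = (-1 + w)/15 = (-1 + w)*(1/15) = -1/15 + w/15)
U = -2 (U = 2 + 2*(-2) = 2 - 4 = -2)
U + J(-7, 1)*(-8) = -2 + (-1/15 + (1/15)*1)*(-8) = -2 + (-1/15 + 1/15)*(-8) = -2 + 0*(-8) = -2 + 0 = -2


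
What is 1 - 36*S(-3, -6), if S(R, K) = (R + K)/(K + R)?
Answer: -35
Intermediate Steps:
S(R, K) = 1 (S(R, K) = (K + R)/(K + R) = 1)
1 - 36*S(-3, -6) = 1 - 36*1 = 1 - 36 = -35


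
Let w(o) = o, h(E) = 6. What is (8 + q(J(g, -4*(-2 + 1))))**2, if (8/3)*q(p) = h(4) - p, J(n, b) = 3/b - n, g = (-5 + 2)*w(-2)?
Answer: 152881/1024 ≈ 149.30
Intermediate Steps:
g = 6 (g = (-5 + 2)*(-2) = -3*(-2) = 6)
J(n, b) = -n + 3/b
q(p) = 9/4 - 3*p/8 (q(p) = 3*(6 - p)/8 = 9/4 - 3*p/8)
(8 + q(J(g, -4*(-2 + 1))))**2 = (8 + (9/4 - 3*(-1*6 + 3/((-4*(-2 + 1))))/8))**2 = (8 + (9/4 - 3*(-6 + 3/((-4*(-1))))/8))**2 = (8 + (9/4 - 3*(-6 + 3/4)/8))**2 = (8 + (9/4 - 3/8*(-21/4)))**2 = (8 + (9/4 + 63/32))**2 = (8 + 135/32)**2 = (391/32)**2 = 152881/1024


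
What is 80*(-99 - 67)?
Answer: -13280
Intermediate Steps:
80*(-99 - 67) = 80*(-166) = -13280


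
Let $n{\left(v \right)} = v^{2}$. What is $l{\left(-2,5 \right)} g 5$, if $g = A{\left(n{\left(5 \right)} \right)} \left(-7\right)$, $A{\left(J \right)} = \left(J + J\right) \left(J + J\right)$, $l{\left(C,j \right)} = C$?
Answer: $175000$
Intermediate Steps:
$A{\left(J \right)} = 4 J^{2}$ ($A{\left(J \right)} = 2 J 2 J = 4 J^{2}$)
$g = -17500$ ($g = 4 \left(5^{2}\right)^{2} \left(-7\right) = 4 \cdot 25^{2} \left(-7\right) = 4 \cdot 625 \left(-7\right) = 2500 \left(-7\right) = -17500$)
$l{\left(-2,5 \right)} g 5 = \left(-2\right) \left(-17500\right) 5 = 35000 \cdot 5 = 175000$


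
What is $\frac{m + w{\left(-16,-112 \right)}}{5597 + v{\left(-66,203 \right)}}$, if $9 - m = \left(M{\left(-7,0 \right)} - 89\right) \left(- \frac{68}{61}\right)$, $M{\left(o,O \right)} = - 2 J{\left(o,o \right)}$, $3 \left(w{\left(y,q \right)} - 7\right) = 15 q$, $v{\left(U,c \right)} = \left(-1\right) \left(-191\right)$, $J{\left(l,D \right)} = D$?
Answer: $- \frac{9571}{88267} \approx -0.10843$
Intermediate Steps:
$v{\left(U,c \right)} = 191$
$w{\left(y,q \right)} = 7 + 5 q$ ($w{\left(y,q \right)} = 7 + \frac{15 q}{3} = 7 + 5 q$)
$M{\left(o,O \right)} = - 2 o$
$m = - \frac{4551}{61}$ ($m = 9 - \left(\left(-2\right) \left(-7\right) - 89\right) \left(- \frac{68}{61}\right) = 9 - \left(14 - 89\right) \left(\left(-68\right) \frac{1}{61}\right) = 9 - \left(-75\right) \left(- \frac{68}{61}\right) = 9 - \frac{5100}{61} = - \frac{4551}{61} \approx -74.607$)
$\frac{m + w{\left(-16,-112 \right)}}{5597 + v{\left(-66,203 \right)}} = \frac{- \frac{4551}{61} + \left(7 + 5 \left(-112\right)\right)}{5597 + 191} = \frac{- \frac{4551}{61} + \left(7 - 560\right)}{5788} = \left(- \frac{4551}{61} - 553\right) \frac{1}{5788} = \left(- \frac{38284}{61}\right) \frac{1}{5788} = - \frac{9571}{88267}$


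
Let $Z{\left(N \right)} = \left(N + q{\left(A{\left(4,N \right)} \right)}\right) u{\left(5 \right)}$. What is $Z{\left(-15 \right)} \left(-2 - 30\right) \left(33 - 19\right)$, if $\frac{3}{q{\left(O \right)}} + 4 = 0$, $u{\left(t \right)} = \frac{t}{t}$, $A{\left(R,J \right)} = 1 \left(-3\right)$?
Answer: $7056$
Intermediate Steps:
$A{\left(R,J \right)} = -3$
$u{\left(t \right)} = 1$
$q{\left(O \right)} = - \frac{3}{4}$ ($q{\left(O \right)} = \frac{3}{-4 + 0} = \frac{3}{-4} = 3 \left(- \frac{1}{4}\right) = - \frac{3}{4}$)
$Z{\left(N \right)} = - \frac{3}{4} + N$ ($Z{\left(N \right)} = \left(N - \frac{3}{4}\right) 1 = \left(- \frac{3}{4} + N\right) 1 = - \frac{3}{4} + N$)
$Z{\left(-15 \right)} \left(-2 - 30\right) \left(33 - 19\right) = \left(- \frac{3}{4} - 15\right) \left(-2 - 30\right) \left(33 - 19\right) = - \frac{63 \left(\left(-32\right) 14\right)}{4} = \left(- \frac{63}{4}\right) \left(-448\right) = 7056$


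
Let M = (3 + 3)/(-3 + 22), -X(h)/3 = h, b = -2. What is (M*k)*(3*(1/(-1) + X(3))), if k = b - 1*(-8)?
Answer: -1080/19 ≈ -56.842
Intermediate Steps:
X(h) = -3*h
M = 6/19 ≈ 0.31579
k = 6 (k = -2 - 1*(-8) = -2 + 8 = 6)
(M*k)*(3*(1/(-1) + X(3))) = ((6/19)*6)*(3*(1/(-1) - 3*3)) = 36*(3*(1*(-1) - 9))/19 = 36*(3*(-1 - 9))/19 = 36*(3*(-10))/19 = (36/19)*(-30) = -1080/19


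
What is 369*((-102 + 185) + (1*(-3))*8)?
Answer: 21771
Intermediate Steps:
369*((-102 + 185) + (1*(-3))*8) = 369*(83 - 3*8) = 369*(83 - 24) = 369*59 = 21771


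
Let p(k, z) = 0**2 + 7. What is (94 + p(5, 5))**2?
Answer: 10201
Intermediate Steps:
p(k, z) = 7 (p(k, z) = 0 + 7 = 7)
(94 + p(5, 5))**2 = (94 + 7)**2 = 101**2 = 10201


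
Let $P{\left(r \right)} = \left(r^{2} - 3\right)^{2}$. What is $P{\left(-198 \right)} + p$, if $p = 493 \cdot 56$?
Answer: $1536746009$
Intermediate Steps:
$p = 27608$
$P{\left(r \right)} = \left(-3 + r^{2}\right)^{2}$
$P{\left(-198 \right)} + p = \left(-3 + \left(-198\right)^{2}\right)^{2} + 27608 = \left(-3 + 39204\right)^{2} + 27608 = 39201^{2} + 27608 = 1536718401 + 27608 = 1536746009$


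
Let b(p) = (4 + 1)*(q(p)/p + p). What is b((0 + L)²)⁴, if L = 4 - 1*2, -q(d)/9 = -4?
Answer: 17850625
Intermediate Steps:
q(d) = 36 (q(d) = -9*(-4) = 36)
L = 2 (L = 4 - 2 = 2)
b(p) = 5*p + 180/p (b(p) = (4 + 1)*(36/p + p) = 5*(p + 36/p) = 5*p + 180/p)
b((0 + L)²)⁴ = (5*(0 + 2)² + 180/((0 + 2)²))⁴ = (5*2² + 180/(2²))⁴ = (5*4 + 180/4)⁴ = (20 + 180*(¼))⁴ = (20 + 45)⁴ = 65⁴ = 17850625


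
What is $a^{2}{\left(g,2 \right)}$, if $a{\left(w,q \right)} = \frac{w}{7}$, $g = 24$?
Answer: $\frac{576}{49} \approx 11.755$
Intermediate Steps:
$a{\left(w,q \right)} = \frac{w}{7}$ ($a{\left(w,q \right)} = w \frac{1}{7} = \frac{w}{7}$)
$a^{2}{\left(g,2 \right)} = \left(\frac{1}{7} \cdot 24\right)^{2} = \left(\frac{24}{7}\right)^{2} = \frac{576}{49}$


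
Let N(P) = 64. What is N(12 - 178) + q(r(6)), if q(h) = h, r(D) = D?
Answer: 70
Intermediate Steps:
N(12 - 178) + q(r(6)) = 64 + 6 = 70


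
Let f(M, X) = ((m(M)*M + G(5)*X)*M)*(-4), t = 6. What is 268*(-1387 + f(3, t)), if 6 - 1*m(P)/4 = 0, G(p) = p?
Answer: -699748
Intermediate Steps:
m(P) = 24 (m(P) = 24 - 4*0 = 24 + 0 = 24)
f(M, X) = -4*M*(5*X + 24*M) (f(M, X) = ((24*M + 5*X)*M)*(-4) = ((5*X + 24*M)*M)*(-4) = (M*(5*X + 24*M))*(-4) = -4*M*(5*X + 24*M))
268*(-1387 + f(3, t)) = 268*(-1387 - 4*3*(5*6 + 24*3)) = 268*(-1387 - 4*3*(30 + 72)) = 268*(-1387 - 4*3*102) = 268*(-1387 - 1224) = 268*(-2611) = -699748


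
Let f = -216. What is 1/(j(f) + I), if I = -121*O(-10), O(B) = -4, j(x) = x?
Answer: 1/268 ≈ 0.0037313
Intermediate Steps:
I = 484 (I = -121*(-4) = 484)
1/(j(f) + I) = 1/(-216 + 484) = 1/268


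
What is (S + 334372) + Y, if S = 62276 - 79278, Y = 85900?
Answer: 403270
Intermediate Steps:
S = -17002
(S + 334372) + Y = (-17002 + 334372) + 85900 = 317370 + 85900 = 403270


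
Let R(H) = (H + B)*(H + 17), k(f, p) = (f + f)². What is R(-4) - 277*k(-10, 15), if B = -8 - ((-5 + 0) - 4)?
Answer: -110839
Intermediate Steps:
k(f, p) = 4*f² (k(f, p) = (2*f)² = 4*f²)
B = 1 (B = -8 - (-5 - 4) = -8 - 1*(-9) = -8 + 9 = 1)
R(H) = (1 + H)*(17 + H) (R(H) = (H + 1)*(H + 17) = (1 + H)*(17 + H))
R(-4) - 277*k(-10, 15) = (17 + (-4)² + 18*(-4)) - 1108*(-10)² = (17 + 16 - 72) - 1108*100 = -39 - 277*400 = -39 - 110800 = -110839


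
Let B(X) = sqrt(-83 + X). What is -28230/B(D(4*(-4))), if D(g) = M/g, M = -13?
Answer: 22584*I*sqrt(1315)/263 ≈ 3113.9*I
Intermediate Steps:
D(g) = -13/g
-28230/B(D(4*(-4))) = -28230/sqrt(-83 - 13/(4*(-4))) = -28230/sqrt(-83 - 13/(-16)) = -28230/sqrt(-83 - 13*(-1/16)) = -28230/sqrt(-83 + 13/16) = -28230*(-4*I*sqrt(1315)/1315) = -(-22584)*I*sqrt(1315)/263 = 22584*I*sqrt(1315)/263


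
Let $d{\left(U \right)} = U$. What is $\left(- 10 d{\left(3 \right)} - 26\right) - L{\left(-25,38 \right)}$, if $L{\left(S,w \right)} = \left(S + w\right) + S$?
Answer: $-44$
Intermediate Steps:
$L{\left(S,w \right)} = w + 2 S$
$\left(- 10 d{\left(3 \right)} - 26\right) - L{\left(-25,38 \right)} = \left(\left(-10\right) 3 - 26\right) - \left(38 + 2 \left(-25\right)\right) = \left(-30 - 26\right) - \left(38 - 50\right) = -56 - -12 = -56 + 12 = -44$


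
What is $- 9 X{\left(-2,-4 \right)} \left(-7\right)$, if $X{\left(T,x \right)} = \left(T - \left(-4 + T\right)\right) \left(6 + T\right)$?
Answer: $1008$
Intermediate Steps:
$X{\left(T,x \right)} = 24 + 4 T$ ($X{\left(T,x \right)} = 4 \left(6 + T\right) = 24 + 4 T$)
$- 9 X{\left(-2,-4 \right)} \left(-7\right) = - 9 \left(24 + 4 \left(-2\right)\right) \left(-7\right) = - 9 \left(24 - 8\right) \left(-7\right) = \left(-9\right) 16 \left(-7\right) = \left(-144\right) \left(-7\right) = 1008$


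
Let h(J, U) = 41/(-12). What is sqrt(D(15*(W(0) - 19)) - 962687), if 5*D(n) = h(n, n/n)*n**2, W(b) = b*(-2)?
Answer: I*sqrt(4072763)/2 ≈ 1009.1*I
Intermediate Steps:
W(b) = -2*b
h(J, U) = -41/12 (h(J, U) = 41*(-1/12) = -41/12)
D(n) = -41*n**2/60 (D(n) = (-41*n**2/12)/5 = -41*n**2/60)
sqrt(D(15*(W(0) - 19)) - 962687) = sqrt(-41*225*(-2*0 - 19)**2/60 - 962687) = sqrt(-41*225*(0 - 19)**2/60 - 962687) = sqrt(-41*(15*(-19))**2/60 - 962687) = sqrt(-41/60*(-285)**2 - 962687) = sqrt(-41/60*81225 - 962687) = sqrt(-222015/4 - 962687) = sqrt(-4072763/4) = I*sqrt(4072763)/2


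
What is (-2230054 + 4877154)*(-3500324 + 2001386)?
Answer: -3967838779800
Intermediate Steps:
(-2230054 + 4877154)*(-3500324 + 2001386) = 2647100*(-1498938) = -3967838779800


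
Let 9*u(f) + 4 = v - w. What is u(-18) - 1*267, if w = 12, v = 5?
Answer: -2414/9 ≈ -268.22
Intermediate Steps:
u(f) = -11/9 (u(f) = -4/9 + (5 - 1*12)/9 = -4/9 + (5 - 12)/9 = -4/9 + (⅑)*(-7) = -4/9 - 7/9 = -11/9)
u(-18) - 1*267 = -11/9 - 1*267 = -11/9 - 267 = -2414/9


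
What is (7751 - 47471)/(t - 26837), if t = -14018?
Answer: 7944/8171 ≈ 0.97222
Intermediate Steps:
(7751 - 47471)/(t - 26837) = (7751 - 47471)/(-14018 - 26837) = -39720/(-40855) = -39720*(-1/40855) = 7944/8171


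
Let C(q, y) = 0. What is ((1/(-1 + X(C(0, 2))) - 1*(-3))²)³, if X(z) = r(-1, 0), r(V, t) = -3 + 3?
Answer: 64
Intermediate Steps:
r(V, t) = 0
X(z) = 0
((1/(-1 + X(C(0, 2))) - 1*(-3))²)³ = ((1/(-1 + 0) - 1*(-3))²)³ = ((1/(-1) + 3)²)³ = ((-1 + 3)²)³ = (2²)³ = 4³ = 64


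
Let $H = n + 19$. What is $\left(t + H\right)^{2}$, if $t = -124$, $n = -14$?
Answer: $14161$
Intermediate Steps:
$H = 5$ ($H = -14 + 19 = 5$)
$\left(t + H\right)^{2} = \left(-124 + 5\right)^{2} = \left(-119\right)^{2} = 14161$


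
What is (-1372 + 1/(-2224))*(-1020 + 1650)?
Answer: -961168635/1112 ≈ -8.6436e+5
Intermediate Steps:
(-1372 + 1/(-2224))*(-1020 + 1650) = (-1372 - 1/2224)*630 = -3051329/2224*630 = -961168635/1112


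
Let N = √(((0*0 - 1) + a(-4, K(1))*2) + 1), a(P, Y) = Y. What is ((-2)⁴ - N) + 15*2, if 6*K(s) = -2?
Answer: 46 - I*√6/3 ≈ 46.0 - 0.8165*I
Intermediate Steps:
K(s) = -⅓ (K(s) = (⅙)*(-2) = -⅓)
N = I*√6/3 (N = √(((0*0 - 1) - ⅓*2) + 1) = √(((0 - 1) - ⅔) + 1) = √((-1 - ⅔) + 1) = √(-5/3 + 1) = √(-⅔) = I*√6/3 ≈ 0.8165*I)
((-2)⁴ - N) + 15*2 = ((-2)⁴ - I*√6/3) + 15*2 = (16 - I*√6/3) + 30 = 46 - I*√6/3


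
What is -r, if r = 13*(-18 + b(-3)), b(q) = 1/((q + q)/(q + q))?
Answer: 221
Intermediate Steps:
b(q) = 1 (b(q) = 1/((2*q)/((2*q))) = 1/((2*q)*(1/(2*q))) = 1/1 = 1)
r = -221 (r = 13*(-18 + 1) = 13*(-17) = -221)
-r = -1*(-221) = 221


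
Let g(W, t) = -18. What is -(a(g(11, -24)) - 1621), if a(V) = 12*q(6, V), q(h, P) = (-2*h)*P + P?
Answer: -755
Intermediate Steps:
q(h, P) = P - 2*P*h (q(h, P) = -2*P*h + P = P - 2*P*h)
a(V) = -132*V (a(V) = 12*(V*(1 - 2*6)) = 12*(V*(1 - 12)) = 12*(V*(-11)) = 12*(-11*V) = -132*V)
-(a(g(11, -24)) - 1621) = -(-132*(-18) - 1621) = -(2376 - 1621) = -1*755 = -755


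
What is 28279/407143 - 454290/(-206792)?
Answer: 95404432219/42096957628 ≈ 2.2663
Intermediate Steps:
28279/407143 - 454290/(-206792) = 28279*(1/407143) - 454290*(-1/206792) = 28279/407143 + 227145/103396 = 95404432219/42096957628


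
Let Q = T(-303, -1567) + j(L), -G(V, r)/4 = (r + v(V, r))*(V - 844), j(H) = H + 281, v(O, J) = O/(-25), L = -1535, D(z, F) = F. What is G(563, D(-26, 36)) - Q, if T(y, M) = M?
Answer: 449313/25 ≈ 17973.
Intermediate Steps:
v(O, J) = -O/25 (v(O, J) = O*(-1/25) = -O/25)
j(H) = 281 + H
G(V, r) = -4*(-844 + V)*(r - V/25) (G(V, r) = -4*(r - V/25)*(V - 844) = -4*(r - V/25)*(-844 + V) = -4*(-844 + V)*(r - V/25))
Q = -2821 (Q = -1567 + (281 - 1535) = -1567 - 1254 = -2821)
G(563, D(-26, 36)) - Q = (3376*36 - 3376/25*563 + (4/25)*563² - 4*563*36) - 1*(-2821) = (121536 - 1900688/25 + (4/25)*316969 - 81072) + 2821 = (121536 - 1900688/25 + 1267876/25 - 81072) + 2821 = 378788/25 + 2821 = 449313/25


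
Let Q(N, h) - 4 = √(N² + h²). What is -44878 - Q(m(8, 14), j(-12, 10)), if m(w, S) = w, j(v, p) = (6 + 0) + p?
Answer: -44882 - 8*√5 ≈ -44900.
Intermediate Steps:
j(v, p) = 6 + p
Q(N, h) = 4 + √(N² + h²)
-44878 - Q(m(8, 14), j(-12, 10)) = -44878 - (4 + √(8² + (6 + 10)²)) = -44878 - (4 + √(64 + 16²)) = -44878 - (4 + √(64 + 256)) = -44878 - (4 + √320) = -44878 - (4 + 8*√5) = -44878 + (-4 - 8*√5) = -44882 - 8*√5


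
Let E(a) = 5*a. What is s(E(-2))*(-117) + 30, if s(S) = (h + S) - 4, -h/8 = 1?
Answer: 2604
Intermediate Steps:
h = -8 (h = -8*1 = -8)
s(S) = -12 + S (s(S) = (-8 + S) - 4 = -12 + S)
s(E(-2))*(-117) + 30 = (-12 + 5*(-2))*(-117) + 30 = (-12 - 10)*(-117) + 30 = -22*(-117) + 30 = 2574 + 30 = 2604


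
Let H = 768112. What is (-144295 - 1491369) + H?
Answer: -867552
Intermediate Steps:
(-144295 - 1491369) + H = (-144295 - 1491369) + 768112 = -1635664 + 768112 = -867552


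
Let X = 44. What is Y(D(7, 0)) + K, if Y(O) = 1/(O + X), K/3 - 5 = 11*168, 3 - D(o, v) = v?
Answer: 261274/47 ≈ 5559.0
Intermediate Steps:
D(o, v) = 3 - v
K = 5559 (K = 15 + 3*(11*168) = 15 + 3*1848 = 15 + 5544 = 5559)
Y(O) = 1/(44 + O) (Y(O) = 1/(O + 44) = 1/(44 + O))
Y(D(7, 0)) + K = 1/(44 + (3 - 1*0)) + 5559 = 1/(44 + (3 + 0)) + 5559 = 1/(44 + 3) + 5559 = 1/47 + 5559 = 261274/47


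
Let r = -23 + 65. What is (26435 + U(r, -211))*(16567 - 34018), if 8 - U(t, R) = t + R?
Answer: -464406012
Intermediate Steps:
r = 42
U(t, R) = 8 - R - t (U(t, R) = 8 - (t + R) = 8 - (R + t) = 8 + (-R - t) = 8 - R - t)
(26435 + U(r, -211))*(16567 - 34018) = (26435 + (8 - 1*(-211) - 1*42))*(16567 - 34018) = (26435 + (8 + 211 - 42))*(-17451) = (26435 + 177)*(-17451) = 26612*(-17451) = -464406012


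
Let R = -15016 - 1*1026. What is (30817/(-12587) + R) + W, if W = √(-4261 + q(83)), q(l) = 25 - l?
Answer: -201951471/12587 + I*√4319 ≈ -16044.0 + 65.719*I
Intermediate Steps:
W = I*√4319 (W = √(-4261 + (25 - 1*83)) = √(-4261 + (25 - 83)) = √(-4261 - 58) = √(-4319) = I*√4319 ≈ 65.719*I)
R = -16042 (R = -15016 - 1026 = -16042)
(30817/(-12587) + R) + W = (30817/(-12587) - 16042) + I*√4319 = (30817*(-1/12587) - 16042) + I*√4319 = (-30817/12587 - 16042) + I*√4319 = -201951471/12587 + I*√4319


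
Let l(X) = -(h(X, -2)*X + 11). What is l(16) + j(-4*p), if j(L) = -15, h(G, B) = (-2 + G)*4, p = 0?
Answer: -922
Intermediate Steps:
h(G, B) = -8 + 4*G
l(X) = -11 - X*(-8 + 4*X) (l(X) = -((-8 + 4*X)*X + 11) = -(X*(-8 + 4*X) + 11) = -(11 + X*(-8 + 4*X)) = -11 - X*(-8 + 4*X))
l(16) + j(-4*p) = (-11 - 4*16*(-2 + 16)) - 15 = (-11 - 4*16*14) - 15 = (-11 - 896) - 15 = -907 - 15 = -922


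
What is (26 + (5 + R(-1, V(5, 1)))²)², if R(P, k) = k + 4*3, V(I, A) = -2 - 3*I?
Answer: 676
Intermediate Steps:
R(P, k) = 12 + k (R(P, k) = k + 12 = 12 + k)
(26 + (5 + R(-1, V(5, 1)))²)² = (26 + (5 + (12 + (-2 - 3*5)))²)² = (26 + (5 + (12 + (-2 - 15)))²)² = (26 + (5 + (12 - 17))²)² = (26 + (5 - 5)²)² = (26 + 0²)² = (26 + 0)² = 26² = 676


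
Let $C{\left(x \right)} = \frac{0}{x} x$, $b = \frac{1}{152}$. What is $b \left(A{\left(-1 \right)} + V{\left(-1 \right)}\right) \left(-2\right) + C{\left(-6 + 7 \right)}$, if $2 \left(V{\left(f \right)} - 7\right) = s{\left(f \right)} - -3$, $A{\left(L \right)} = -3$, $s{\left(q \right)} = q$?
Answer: $- \frac{5}{76} \approx -0.065789$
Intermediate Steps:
$b = \frac{1}{152} \approx 0.0065789$
$C{\left(x \right)} = 0$ ($C{\left(x \right)} = 0 x = 0$)
$V{\left(f \right)} = \frac{17}{2} + \frac{f}{2}$ ($V{\left(f \right)} = 7 + \frac{f - -3}{2} = 7 + \frac{f + 3}{2} = 7 + \frac{3 + f}{2} = 7 + \left(\frac{3}{2} + \frac{f}{2}\right) = \frac{17}{2} + \frac{f}{2}$)
$b \left(A{\left(-1 \right)} + V{\left(-1 \right)}\right) \left(-2\right) + C{\left(-6 + 7 \right)} = \frac{\left(-3 + \left(\frac{17}{2} + \frac{1}{2} \left(-1\right)\right)\right) \left(-2\right)}{152} + 0 = \frac{\left(-3 + \left(\frac{17}{2} - \frac{1}{2}\right)\right) \left(-2\right)}{152} + 0 = \frac{\left(-3 + 8\right) \left(-2\right)}{152} + 0 = \frac{5 \left(-2\right)}{152} + 0 = \frac{1}{152} \left(-10\right) + 0 = - \frac{5}{76} + 0 = - \frac{5}{76}$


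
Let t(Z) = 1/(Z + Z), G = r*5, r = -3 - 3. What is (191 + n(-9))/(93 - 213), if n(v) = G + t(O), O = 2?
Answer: -43/32 ≈ -1.3438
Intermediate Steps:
r = -6
G = -30 (G = -6*5 = -30)
t(Z) = 1/(2*Z)
n(v) = -119/4 (n(v) = -30 + (½)/2 = -30 + (½)*(½) = -30 + ¼ = -119/4)
(191 + n(-9))/(93 - 213) = (191 - 119/4)/(93 - 213) = (645/4)/(-120) = (645/4)*(-1/120) = -43/32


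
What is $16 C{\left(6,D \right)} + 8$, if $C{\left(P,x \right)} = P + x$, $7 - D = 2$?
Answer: $184$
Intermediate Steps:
$D = 5$ ($D = 7 - 2 = 5$)
$16 C{\left(6,D \right)} + 8 = 16 \left(6 + 5\right) + 8 = 16 \cdot 11 + 8 = 176 + 8 = 184$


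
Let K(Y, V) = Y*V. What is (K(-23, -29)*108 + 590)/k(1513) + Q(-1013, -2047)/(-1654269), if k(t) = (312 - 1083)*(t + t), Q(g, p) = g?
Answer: -19629927466/643247612229 ≈ -0.030517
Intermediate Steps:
k(t) = -1542*t
K(Y, V) = V*Y
(K(-23, -29)*108 + 590)/k(1513) + Q(-1013, -2047)/(-1654269) = (-29*(-23)*108 + 590)/((-1542*1513)) - 1013/(-1654269) = (667*108 + 590)/(-2333046) - 1013*(-1/1654269) = (72036 + 590)*(-1/2333046) + 1013/1654269 = 72626*(-1/2333046) + 1013/1654269 = -36313/1166523 + 1013/1654269 = -19629927466/643247612229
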